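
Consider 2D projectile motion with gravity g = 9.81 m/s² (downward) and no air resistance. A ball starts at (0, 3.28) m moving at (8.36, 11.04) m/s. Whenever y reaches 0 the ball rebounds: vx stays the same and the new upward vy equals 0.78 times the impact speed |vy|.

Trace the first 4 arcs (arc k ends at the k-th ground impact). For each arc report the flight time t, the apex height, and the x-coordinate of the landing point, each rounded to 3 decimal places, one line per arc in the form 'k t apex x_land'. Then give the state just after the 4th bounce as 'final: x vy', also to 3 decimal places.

Arc 1: start y=3.280, vy=11.040 → t=2.516, apex=9.492, x_land=21.038, impact vy=-13.647
  bounce: vy ← 0.78·13.647 = 10.645
Arc 2: start y=0.000, vy=10.645 → t=2.170, apex=5.775, x_land=39.180, impact vy=-10.645
  bounce: vy ← 0.78·10.645 = 8.303
Arc 3: start y=0.000, vy=8.303 → t=1.693, apex=3.514, x_land=53.331, impact vy=-8.303
  bounce: vy ← 0.78·8.303 = 6.476
Arc 4: start y=0.000, vy=6.476 → t=1.320, apex=2.138, x_land=64.369, impact vy=-6.476
  bounce: vy ← 0.78·6.476 = 5.051

1 2.516 9.492 21.038
2 2.170 5.775 39.180
3 1.693 3.514 53.331
4 1.320 2.138 64.369
final: 64.369 5.051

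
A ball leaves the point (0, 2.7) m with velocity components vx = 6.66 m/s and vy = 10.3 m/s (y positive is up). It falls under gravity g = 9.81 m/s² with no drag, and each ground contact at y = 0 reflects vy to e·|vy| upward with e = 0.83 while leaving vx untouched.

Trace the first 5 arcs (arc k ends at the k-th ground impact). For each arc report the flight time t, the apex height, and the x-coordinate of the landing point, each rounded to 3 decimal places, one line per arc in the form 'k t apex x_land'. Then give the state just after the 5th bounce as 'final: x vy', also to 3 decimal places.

1 2.336 8.107 15.555
2 2.134 5.585 29.768
3 1.771 3.848 41.566
4 1.470 2.651 51.357
5 1.220 1.826 59.484
final: 59.484 4.968

Arc 1: start y=2.700, vy=10.300 → t=2.336, apex=8.107, x_land=15.555, impact vy=-12.612
  bounce: vy ← 0.83·12.612 = 10.468
Arc 2: start y=0.000, vy=10.468 → t=2.134, apex=5.585, x_land=29.768, impact vy=-10.468
  bounce: vy ← 0.83·10.468 = 8.688
Arc 3: start y=0.000, vy=8.688 → t=1.771, apex=3.848, x_land=41.566, impact vy=-8.688
  bounce: vy ← 0.83·8.688 = 7.211
Arc 4: start y=0.000, vy=7.211 → t=1.470, apex=2.651, x_land=51.357, impact vy=-7.211
  bounce: vy ← 0.83·7.211 = 5.985
Arc 5: start y=0.000, vy=5.985 → t=1.220, apex=1.826, x_land=59.484, impact vy=-5.985
  bounce: vy ← 0.83·5.985 = 4.968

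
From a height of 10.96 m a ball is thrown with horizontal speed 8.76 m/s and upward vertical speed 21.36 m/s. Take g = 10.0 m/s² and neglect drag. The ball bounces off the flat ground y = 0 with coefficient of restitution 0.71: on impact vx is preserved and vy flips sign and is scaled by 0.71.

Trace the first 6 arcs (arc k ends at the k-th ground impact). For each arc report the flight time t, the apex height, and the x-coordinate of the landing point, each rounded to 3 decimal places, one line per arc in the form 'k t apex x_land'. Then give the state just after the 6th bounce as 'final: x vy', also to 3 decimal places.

1 4.735 33.772 41.478
2 3.690 17.025 73.807
3 2.620 8.582 96.760
4 1.860 4.326 113.057
5 1.321 2.181 124.628
6 0.938 1.099 132.843
final: 132.843 3.329

Arc 1: start y=10.960, vy=21.360 → t=4.735, apex=33.772, x_land=41.478, impact vy=-25.989
  bounce: vy ← 0.71·25.989 = 18.452
Arc 2: start y=0.000, vy=18.452 → t=3.690, apex=17.025, x_land=73.807, impact vy=-18.452
  bounce: vy ← 0.71·18.452 = 13.101
Arc 3: start y=0.000, vy=13.101 → t=2.620, apex=8.582, x_land=96.760, impact vy=-13.101
  bounce: vy ← 0.71·13.101 = 9.302
Arc 4: start y=0.000, vy=9.302 → t=1.860, apex=4.326, x_land=113.057, impact vy=-9.302
  bounce: vy ← 0.71·9.302 = 6.604
Arc 5: start y=0.000, vy=6.604 → t=1.321, apex=2.181, x_land=124.628, impact vy=-6.604
  bounce: vy ← 0.71·6.604 = 4.689
Arc 6: start y=0.000, vy=4.689 → t=0.938, apex=1.099, x_land=132.843, impact vy=-4.689
  bounce: vy ← 0.71·4.689 = 3.329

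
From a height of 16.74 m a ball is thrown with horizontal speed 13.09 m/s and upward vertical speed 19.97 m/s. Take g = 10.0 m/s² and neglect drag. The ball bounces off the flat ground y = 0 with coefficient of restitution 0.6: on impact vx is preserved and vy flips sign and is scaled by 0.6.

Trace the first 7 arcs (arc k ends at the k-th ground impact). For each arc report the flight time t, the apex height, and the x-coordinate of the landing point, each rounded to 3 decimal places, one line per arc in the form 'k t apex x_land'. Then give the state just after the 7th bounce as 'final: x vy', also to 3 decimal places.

Arc 1: start y=16.740, vy=19.970 → t=4.706, apex=36.680, x_land=61.595, impact vy=-27.085
  bounce: vy ← 0.6·27.085 = 16.251
Arc 2: start y=0.000, vy=16.251 → t=3.250, apex=13.205, x_land=104.140, impact vy=-16.251
  bounce: vy ← 0.6·16.251 = 9.751
Arc 3: start y=0.000, vy=9.751 → t=1.950, apex=4.754, x_land=129.667, impact vy=-9.751
  bounce: vy ← 0.6·9.751 = 5.850
Arc 4: start y=0.000, vy=5.850 → t=1.170, apex=1.711, x_land=144.984, impact vy=-5.850
  bounce: vy ← 0.6·5.850 = 3.510
Arc 5: start y=0.000, vy=3.510 → t=0.702, apex=0.616, x_land=154.173, impact vy=-3.510
  bounce: vy ← 0.6·3.510 = 2.106
Arc 6: start y=0.000, vy=2.106 → t=0.421, apex=0.222, x_land=159.687, impact vy=-2.106
  bounce: vy ← 0.6·2.106 = 1.264
Arc 7: start y=0.000, vy=1.264 → t=0.253, apex=0.080, x_land=162.996, impact vy=-1.264
  bounce: vy ← 0.6·1.264 = 0.758

1 4.706 36.680 61.595
2 3.250 13.205 104.140
3 1.950 4.754 129.667
4 1.170 1.711 144.984
5 0.702 0.616 154.173
6 0.421 0.222 159.687
7 0.253 0.080 162.996
final: 162.996 0.758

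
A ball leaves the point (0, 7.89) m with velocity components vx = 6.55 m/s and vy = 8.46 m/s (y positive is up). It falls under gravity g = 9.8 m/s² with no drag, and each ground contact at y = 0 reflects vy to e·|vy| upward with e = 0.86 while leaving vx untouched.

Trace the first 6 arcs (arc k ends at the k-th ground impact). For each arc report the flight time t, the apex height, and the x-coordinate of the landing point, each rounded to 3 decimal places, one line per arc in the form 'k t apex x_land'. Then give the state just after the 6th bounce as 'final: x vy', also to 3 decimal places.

1 2.398 11.542 15.707
2 2.640 8.536 32.997
3 2.270 6.313 47.867
4 1.952 4.669 60.655
5 1.679 3.453 71.653
6 1.444 2.554 81.111
final: 81.111 6.085

Arc 1: start y=7.890, vy=8.460 → t=2.398, apex=11.542, x_land=15.707, impact vy=-15.040
  bounce: vy ← 0.86·15.040 = 12.935
Arc 2: start y=0.000, vy=12.935 → t=2.640, apex=8.536, x_land=32.997, impact vy=-12.935
  bounce: vy ← 0.86·12.935 = 11.124
Arc 3: start y=0.000, vy=11.124 → t=2.270, apex=6.313, x_land=47.867, impact vy=-11.124
  bounce: vy ← 0.86·11.124 = 9.567
Arc 4: start y=0.000, vy=9.567 → t=1.952, apex=4.669, x_land=60.655, impact vy=-9.567
  bounce: vy ← 0.86·9.567 = 8.227
Arc 5: start y=0.000, vy=8.227 → t=1.679, apex=3.453, x_land=71.653, impact vy=-8.227
  bounce: vy ← 0.86·8.227 = 7.075
Arc 6: start y=0.000, vy=7.075 → t=1.444, apex=2.554, x_land=81.111, impact vy=-7.075
  bounce: vy ← 0.86·7.075 = 6.085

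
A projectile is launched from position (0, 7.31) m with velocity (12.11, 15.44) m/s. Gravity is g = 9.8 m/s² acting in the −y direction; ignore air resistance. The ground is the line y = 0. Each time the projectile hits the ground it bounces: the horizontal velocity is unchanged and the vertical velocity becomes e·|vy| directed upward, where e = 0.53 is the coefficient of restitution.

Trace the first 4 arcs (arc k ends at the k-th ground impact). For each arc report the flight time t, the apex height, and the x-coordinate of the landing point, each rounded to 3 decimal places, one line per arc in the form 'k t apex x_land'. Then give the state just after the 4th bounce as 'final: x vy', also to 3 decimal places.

1 3.569 19.473 43.221
2 2.113 5.470 68.811
3 1.120 1.537 82.373
4 0.594 0.432 89.561
final: 89.561 1.542

Arc 1: start y=7.310, vy=15.440 → t=3.569, apex=19.473, x_land=43.221, impact vy=-19.536
  bounce: vy ← 0.53·19.536 = 10.354
Arc 2: start y=0.000, vy=10.354 → t=2.113, apex=5.470, x_land=68.811, impact vy=-10.354
  bounce: vy ← 0.53·10.354 = 5.488
Arc 3: start y=0.000, vy=5.488 → t=1.120, apex=1.537, x_land=82.373, impact vy=-5.488
  bounce: vy ← 0.53·5.488 = 2.909
Arc 4: start y=0.000, vy=2.909 → t=0.594, apex=0.432, x_land=89.561, impact vy=-2.909
  bounce: vy ← 0.53·2.909 = 1.542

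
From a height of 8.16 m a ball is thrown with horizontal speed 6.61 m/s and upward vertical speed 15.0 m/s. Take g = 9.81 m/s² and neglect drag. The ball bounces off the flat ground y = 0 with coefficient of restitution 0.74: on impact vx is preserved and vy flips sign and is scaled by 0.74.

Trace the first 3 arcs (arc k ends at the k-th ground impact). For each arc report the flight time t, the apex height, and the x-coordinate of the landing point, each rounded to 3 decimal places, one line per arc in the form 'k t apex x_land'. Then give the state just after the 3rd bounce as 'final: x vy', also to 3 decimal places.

Arc 1: start y=8.160, vy=15.000 → t=3.529, apex=19.628, x_land=23.330, impact vy=-19.624
  bounce: vy ← 0.74·19.624 = 14.522
Arc 2: start y=0.000, vy=14.522 → t=2.961, apex=10.748, x_land=42.899, impact vy=-14.522
  bounce: vy ← 0.74·14.522 = 10.746
Arc 3: start y=0.000, vy=10.746 → t=2.191, apex=5.886, x_land=57.381, impact vy=-10.746
  bounce: vy ← 0.74·10.746 = 7.952

1 3.529 19.628 23.330
2 2.961 10.748 42.899
3 2.191 5.886 57.381
final: 57.381 7.952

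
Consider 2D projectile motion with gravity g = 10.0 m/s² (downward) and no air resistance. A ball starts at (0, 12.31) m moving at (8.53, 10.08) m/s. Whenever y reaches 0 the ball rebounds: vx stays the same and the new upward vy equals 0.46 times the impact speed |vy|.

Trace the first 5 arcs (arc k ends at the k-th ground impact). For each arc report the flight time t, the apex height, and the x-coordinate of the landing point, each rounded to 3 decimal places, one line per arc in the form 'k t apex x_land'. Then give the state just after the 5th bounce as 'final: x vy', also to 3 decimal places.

Arc 1: start y=12.310, vy=10.080 → t=2.873, apex=17.390, x_land=24.506, impact vy=-18.650
  bounce: vy ← 0.46·18.650 = 8.579
Arc 2: start y=0.000, vy=8.579 → t=1.716, apex=3.680, x_land=39.142, impact vy=-8.579
  bounce: vy ← 0.46·8.579 = 3.946
Arc 3: start y=0.000, vy=3.946 → t=0.789, apex=0.779, x_land=45.874, impact vy=-3.946
  bounce: vy ← 0.46·3.946 = 1.815
Arc 4: start y=0.000, vy=1.815 → t=0.363, apex=0.165, x_land=48.971, impact vy=-1.815
  bounce: vy ← 0.46·1.815 = 0.835
Arc 5: start y=0.000, vy=0.835 → t=0.167, apex=0.035, x_land=50.395, impact vy=-0.835
  bounce: vy ← 0.46·0.835 = 0.384

1 2.873 17.390 24.506
2 1.716 3.680 39.142
3 0.789 0.779 45.874
4 0.363 0.165 48.971
5 0.167 0.035 50.395
final: 50.395 0.384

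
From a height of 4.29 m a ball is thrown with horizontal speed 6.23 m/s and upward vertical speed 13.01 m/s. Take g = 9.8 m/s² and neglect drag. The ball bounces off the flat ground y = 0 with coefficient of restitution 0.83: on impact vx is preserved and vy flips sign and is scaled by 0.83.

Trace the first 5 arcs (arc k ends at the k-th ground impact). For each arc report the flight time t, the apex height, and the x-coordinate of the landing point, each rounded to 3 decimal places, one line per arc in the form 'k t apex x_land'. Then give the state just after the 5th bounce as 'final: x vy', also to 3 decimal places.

Arc 1: start y=4.290, vy=13.010 → t=2.952, apex=12.926, x_land=18.389, impact vy=-15.917
  bounce: vy ← 0.83·15.917 = 13.211
Arc 2: start y=0.000, vy=13.211 → t=2.696, apex=8.905, x_land=35.186, impact vy=-13.211
  bounce: vy ← 0.83·13.211 = 10.965
Arc 3: start y=0.000, vy=10.965 → t=2.238, apex=6.134, x_land=49.127, impact vy=-10.965
  bounce: vy ← 0.83·10.965 = 9.101
Arc 4: start y=0.000, vy=9.101 → t=1.857, apex=4.226, x_land=60.699, impact vy=-9.101
  bounce: vy ← 0.83·9.101 = 7.554
Arc 5: start y=0.000, vy=7.554 → t=1.542, apex=2.911, x_land=70.303, impact vy=-7.554
  bounce: vy ← 0.83·7.554 = 6.270

1 2.952 12.926 18.389
2 2.696 8.905 35.186
3 2.238 6.134 49.127
4 1.857 4.226 60.699
5 1.542 2.911 70.303
final: 70.303 6.270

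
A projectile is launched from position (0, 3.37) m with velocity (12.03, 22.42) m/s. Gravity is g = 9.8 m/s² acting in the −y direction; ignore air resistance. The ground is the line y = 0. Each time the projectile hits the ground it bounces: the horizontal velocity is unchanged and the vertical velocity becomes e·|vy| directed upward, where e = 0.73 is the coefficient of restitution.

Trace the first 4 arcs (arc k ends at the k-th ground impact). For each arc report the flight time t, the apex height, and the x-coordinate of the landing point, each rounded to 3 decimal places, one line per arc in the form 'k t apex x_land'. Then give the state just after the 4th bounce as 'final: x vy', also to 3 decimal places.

1 4.721 29.016 56.796
2 3.553 15.462 99.536
3 2.594 8.240 130.737
4 1.893 4.391 153.513
final: 153.513 6.772

Arc 1: start y=3.370, vy=22.420 → t=4.721, apex=29.016, x_land=56.796, impact vy=-23.848
  bounce: vy ← 0.73·23.848 = 17.409
Arc 2: start y=0.000, vy=17.409 → t=3.553, apex=15.462, x_land=99.536, impact vy=-17.409
  bounce: vy ← 0.73·17.409 = 12.708
Arc 3: start y=0.000, vy=12.708 → t=2.594, apex=8.240, x_land=130.737, impact vy=-12.708
  bounce: vy ← 0.73·12.708 = 9.277
Arc 4: start y=0.000, vy=9.277 → t=1.893, apex=4.391, x_land=153.513, impact vy=-9.277
  bounce: vy ← 0.73·9.277 = 6.772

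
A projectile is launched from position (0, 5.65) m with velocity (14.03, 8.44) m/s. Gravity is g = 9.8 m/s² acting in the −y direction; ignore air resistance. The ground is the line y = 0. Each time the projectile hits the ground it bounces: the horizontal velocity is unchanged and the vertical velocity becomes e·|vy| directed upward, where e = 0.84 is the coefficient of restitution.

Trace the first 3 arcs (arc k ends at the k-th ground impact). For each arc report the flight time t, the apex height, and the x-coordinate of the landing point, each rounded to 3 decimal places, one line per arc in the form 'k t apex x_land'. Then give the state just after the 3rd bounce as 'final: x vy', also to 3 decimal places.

Arc 1: start y=5.650, vy=8.440 → t=2.238, apex=9.284, x_land=31.395, impact vy=-13.490
  bounce: vy ← 0.84·13.490 = 11.331
Arc 2: start y=0.000, vy=11.331 → t=2.313, apex=6.551, x_land=63.840, impact vy=-11.331
  bounce: vy ← 0.84·11.331 = 9.518
Arc 3: start y=0.000, vy=9.518 → t=1.943, apex=4.622, x_land=91.094, impact vy=-9.518
  bounce: vy ← 0.84·9.518 = 7.995

1 2.238 9.284 31.395
2 2.313 6.551 63.840
3 1.943 4.622 91.094
final: 91.094 7.995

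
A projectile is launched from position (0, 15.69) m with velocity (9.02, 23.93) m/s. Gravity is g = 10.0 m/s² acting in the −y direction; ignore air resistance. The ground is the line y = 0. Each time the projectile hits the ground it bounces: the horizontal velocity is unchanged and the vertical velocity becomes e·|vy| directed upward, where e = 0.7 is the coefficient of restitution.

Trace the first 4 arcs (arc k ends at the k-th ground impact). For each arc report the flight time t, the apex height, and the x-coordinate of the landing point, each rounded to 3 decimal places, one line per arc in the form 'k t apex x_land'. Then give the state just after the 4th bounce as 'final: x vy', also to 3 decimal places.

1 5.370 44.322 48.440
2 4.168 21.718 86.038
3 2.918 10.642 112.356
4 2.042 5.214 130.779
final: 130.779 7.149

Arc 1: start y=15.690, vy=23.930 → t=5.370, apex=44.322, x_land=48.440, impact vy=-29.773
  bounce: vy ← 0.7·29.773 = 20.841
Arc 2: start y=0.000, vy=20.841 → t=4.168, apex=21.718, x_land=86.038, impact vy=-20.841
  bounce: vy ← 0.7·20.841 = 14.589
Arc 3: start y=0.000, vy=14.589 → t=2.918, apex=10.642, x_land=112.356, impact vy=-14.589
  bounce: vy ← 0.7·14.589 = 10.212
Arc 4: start y=0.000, vy=10.212 → t=2.042, apex=5.214, x_land=130.779, impact vy=-10.212
  bounce: vy ← 0.7·10.212 = 7.149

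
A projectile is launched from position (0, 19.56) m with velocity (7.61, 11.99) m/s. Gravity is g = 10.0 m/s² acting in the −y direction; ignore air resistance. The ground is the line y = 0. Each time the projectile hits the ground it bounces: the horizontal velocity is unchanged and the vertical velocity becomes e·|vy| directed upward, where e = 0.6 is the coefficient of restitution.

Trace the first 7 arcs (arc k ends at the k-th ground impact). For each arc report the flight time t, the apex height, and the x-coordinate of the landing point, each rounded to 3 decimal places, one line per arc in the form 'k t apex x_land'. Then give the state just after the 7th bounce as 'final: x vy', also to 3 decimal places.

Arc 1: start y=19.560, vy=11.990 → t=3.512, apex=26.748, x_land=26.726, impact vy=-23.129
  bounce: vy ← 0.6·23.129 = 13.878
Arc 2: start y=0.000, vy=13.878 → t=2.776, apex=9.629, x_land=47.847, impact vy=-13.878
  bounce: vy ← 0.6·13.878 = 8.327
Arc 3: start y=0.000, vy=8.327 → t=1.665, apex=3.467, x_land=60.520, impact vy=-8.327
  bounce: vy ← 0.6·8.327 = 4.996
Arc 4: start y=0.000, vy=4.996 → t=0.999, apex=1.248, x_land=68.124, impact vy=-4.996
  bounce: vy ← 0.6·4.996 = 2.998
Arc 5: start y=0.000, vy=2.998 → t=0.600, apex=0.449, x_land=72.686, impact vy=-2.998
  bounce: vy ← 0.6·2.998 = 1.799
Arc 6: start y=0.000, vy=1.799 → t=0.360, apex=0.162, x_land=75.424, impact vy=-1.799
  bounce: vy ← 0.6·1.799 = 1.079
Arc 7: start y=0.000, vy=1.079 → t=0.216, apex=0.058, x_land=77.066, impact vy=-1.079
  bounce: vy ← 0.6·1.079 = 0.647

1 3.512 26.748 26.726
2 2.776 9.629 47.847
3 1.665 3.467 60.520
4 0.999 1.248 68.124
5 0.600 0.449 72.686
6 0.360 0.162 75.424
7 0.216 0.058 77.066
final: 77.066 0.647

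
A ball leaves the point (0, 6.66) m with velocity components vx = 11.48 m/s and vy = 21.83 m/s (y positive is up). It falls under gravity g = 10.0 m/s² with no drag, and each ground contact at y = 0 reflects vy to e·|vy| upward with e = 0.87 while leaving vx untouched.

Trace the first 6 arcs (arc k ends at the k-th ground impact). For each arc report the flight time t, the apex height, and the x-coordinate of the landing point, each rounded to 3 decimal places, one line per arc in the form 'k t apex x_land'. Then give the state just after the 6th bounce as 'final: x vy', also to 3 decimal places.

Arc 1: start y=6.660, vy=21.830 → t=4.652, apex=30.487, x_land=53.409, impact vy=-24.693
  bounce: vy ← 0.87·24.693 = 21.483
Arc 2: start y=0.000, vy=21.483 → t=4.297, apex=23.076, x_land=102.733, impact vy=-21.483
  bounce: vy ← 0.87·21.483 = 18.690
Arc 3: start y=0.000, vy=18.690 → t=3.738, apex=17.466, x_land=145.646, impact vy=-18.690
  bounce: vy ← 0.87·18.690 = 16.260
Arc 4: start y=0.000, vy=16.260 → t=3.252, apex=13.220, x_land=182.980, impact vy=-16.260
  bounce: vy ← 0.87·16.260 = 14.147
Arc 5: start y=0.000, vy=14.147 → t=2.829, apex=10.006, x_land=215.461, impact vy=-14.147
  bounce: vy ← 0.87·14.147 = 12.308
Arc 6: start y=0.000, vy=12.308 → t=2.462, apex=7.574, x_land=243.719, impact vy=-12.308
  bounce: vy ← 0.87·12.308 = 10.708

1 4.652 30.487 53.409
2 4.297 23.076 102.733
3 3.738 17.466 145.646
4 3.252 13.220 182.980
5 2.829 10.006 215.461
6 2.462 7.574 243.719
final: 243.719 10.708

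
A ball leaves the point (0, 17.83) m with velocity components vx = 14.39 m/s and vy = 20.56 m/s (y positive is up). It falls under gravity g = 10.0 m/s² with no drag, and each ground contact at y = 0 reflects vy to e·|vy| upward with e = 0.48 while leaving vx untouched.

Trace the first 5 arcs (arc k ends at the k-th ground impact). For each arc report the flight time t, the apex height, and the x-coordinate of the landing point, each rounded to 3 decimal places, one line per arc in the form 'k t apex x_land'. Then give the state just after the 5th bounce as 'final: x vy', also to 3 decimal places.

Arc 1: start y=17.830, vy=20.560 → t=4.848, apex=38.966, x_land=69.757, impact vy=-27.916
  bounce: vy ← 0.48·27.916 = 13.400
Arc 2: start y=0.000, vy=13.400 → t=2.680, apex=8.978, x_land=108.322, impact vy=-13.400
  bounce: vy ← 0.48·13.400 = 6.432
Arc 3: start y=0.000, vy=6.432 → t=1.286, apex=2.068, x_land=126.833, impact vy=-6.432
  bounce: vy ← 0.48·6.432 = 3.087
Arc 4: start y=0.000, vy=3.087 → t=0.617, apex=0.477, x_land=135.718, impact vy=-3.087
  bounce: vy ← 0.48·3.087 = 1.482
Arc 5: start y=0.000, vy=1.482 → t=0.296, apex=0.110, x_land=139.983, impact vy=-1.482
  bounce: vy ← 0.48·1.482 = 0.711

1 4.848 38.966 69.757
2 2.680 8.978 108.322
3 1.286 2.068 126.833
4 0.617 0.477 135.718
5 0.296 0.110 139.983
final: 139.983 0.711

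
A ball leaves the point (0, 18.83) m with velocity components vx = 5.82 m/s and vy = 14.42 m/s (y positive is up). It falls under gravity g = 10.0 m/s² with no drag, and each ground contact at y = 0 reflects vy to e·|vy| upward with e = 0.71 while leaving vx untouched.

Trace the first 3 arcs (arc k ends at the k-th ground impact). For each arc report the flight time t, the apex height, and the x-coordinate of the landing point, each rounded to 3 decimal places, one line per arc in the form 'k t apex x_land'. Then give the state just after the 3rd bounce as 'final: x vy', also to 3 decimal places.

Arc 1: start y=18.830, vy=14.420 → t=3.860, apex=29.227, x_land=22.464, impact vy=-24.177
  bounce: vy ← 0.71·24.177 = 17.166
Arc 2: start y=0.000, vy=17.166 → t=3.433, apex=14.733, x_land=42.445, impact vy=-17.166
  bounce: vy ← 0.71·17.166 = 12.188
Arc 3: start y=0.000, vy=12.188 → t=2.438, apex=7.427, x_land=56.631, impact vy=-12.188
  bounce: vy ← 0.71·12.188 = 8.653

1 3.860 29.227 22.464
2 3.433 14.733 42.445
3 2.438 7.427 56.631
final: 56.631 8.653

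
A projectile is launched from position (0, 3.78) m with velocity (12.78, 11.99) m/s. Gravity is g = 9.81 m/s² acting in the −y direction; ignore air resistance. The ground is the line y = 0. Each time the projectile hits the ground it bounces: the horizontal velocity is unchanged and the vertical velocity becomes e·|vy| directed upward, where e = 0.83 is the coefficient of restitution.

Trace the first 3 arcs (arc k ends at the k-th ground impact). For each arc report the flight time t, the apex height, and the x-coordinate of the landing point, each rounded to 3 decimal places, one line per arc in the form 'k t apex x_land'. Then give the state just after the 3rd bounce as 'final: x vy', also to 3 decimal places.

Arc 1: start y=3.780, vy=11.990 → t=2.727, apex=11.107, x_land=34.852, impact vy=-14.762
  bounce: vy ← 0.83·14.762 = 12.253
Arc 2: start y=0.000, vy=12.253 → t=2.498, apex=7.652, x_land=66.776, impact vy=-12.253
  bounce: vy ← 0.83·12.253 = 10.170
Arc 3: start y=0.000, vy=10.170 → t=2.073, apex=5.271, x_land=93.273, impact vy=-10.170
  bounce: vy ← 0.83·10.170 = 8.441

1 2.727 11.107 34.852
2 2.498 7.652 66.776
3 2.073 5.271 93.273
final: 93.273 8.441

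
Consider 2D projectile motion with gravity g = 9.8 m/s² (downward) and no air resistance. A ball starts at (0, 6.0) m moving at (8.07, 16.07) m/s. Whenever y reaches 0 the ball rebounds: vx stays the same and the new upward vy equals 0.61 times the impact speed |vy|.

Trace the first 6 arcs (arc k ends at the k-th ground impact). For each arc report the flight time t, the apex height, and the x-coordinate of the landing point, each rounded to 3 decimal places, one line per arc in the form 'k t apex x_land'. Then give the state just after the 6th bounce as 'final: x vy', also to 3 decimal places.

1 3.618 19.176 29.198
2 2.413 7.135 48.674
3 1.472 2.655 60.555
4 0.898 0.988 67.802
5 0.548 0.368 72.223
6 0.334 0.137 74.919
final: 74.919 0.999

Arc 1: start y=6.000, vy=16.070 → t=3.618, apex=19.176, x_land=29.198, impact vy=-19.387
  bounce: vy ← 0.61·19.387 = 11.826
Arc 2: start y=0.000, vy=11.826 → t=2.413, apex=7.135, x_land=48.674, impact vy=-11.826
  bounce: vy ← 0.61·11.826 = 7.214
Arc 3: start y=0.000, vy=7.214 → t=1.472, apex=2.655, x_land=60.555, impact vy=-7.214
  bounce: vy ← 0.61·7.214 = 4.400
Arc 4: start y=0.000, vy=4.400 → t=0.898, apex=0.988, x_land=67.802, impact vy=-4.400
  bounce: vy ← 0.61·4.400 = 2.684
Arc 5: start y=0.000, vy=2.684 → t=0.548, apex=0.368, x_land=72.223, impact vy=-2.684
  bounce: vy ← 0.61·2.684 = 1.637
Arc 6: start y=0.000, vy=1.637 → t=0.334, apex=0.137, x_land=74.919, impact vy=-1.637
  bounce: vy ← 0.61·1.637 = 0.999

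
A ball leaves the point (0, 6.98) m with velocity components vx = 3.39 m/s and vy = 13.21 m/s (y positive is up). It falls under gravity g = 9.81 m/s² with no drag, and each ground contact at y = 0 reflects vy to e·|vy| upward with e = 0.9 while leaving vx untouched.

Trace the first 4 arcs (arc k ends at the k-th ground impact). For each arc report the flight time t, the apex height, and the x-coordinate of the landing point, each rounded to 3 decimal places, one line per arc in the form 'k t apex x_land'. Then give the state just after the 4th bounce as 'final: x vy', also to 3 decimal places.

1 3.146 15.874 10.663
2 3.238 12.858 21.641
3 2.914 10.415 31.520
4 2.623 8.436 40.412
final: 40.412 11.579

Arc 1: start y=6.980, vy=13.210 → t=3.146, apex=15.874, x_land=10.663, impact vy=-17.648
  bounce: vy ← 0.9·17.648 = 15.883
Arc 2: start y=0.000, vy=15.883 → t=3.238, apex=12.858, x_land=21.641, impact vy=-15.883
  bounce: vy ← 0.9·15.883 = 14.295
Arc 3: start y=0.000, vy=14.295 → t=2.914, apex=10.415, x_land=31.520, impact vy=-14.295
  bounce: vy ← 0.9·14.295 = 12.865
Arc 4: start y=0.000, vy=12.865 → t=2.623, apex=8.436, x_land=40.412, impact vy=-12.865
  bounce: vy ← 0.9·12.865 = 11.579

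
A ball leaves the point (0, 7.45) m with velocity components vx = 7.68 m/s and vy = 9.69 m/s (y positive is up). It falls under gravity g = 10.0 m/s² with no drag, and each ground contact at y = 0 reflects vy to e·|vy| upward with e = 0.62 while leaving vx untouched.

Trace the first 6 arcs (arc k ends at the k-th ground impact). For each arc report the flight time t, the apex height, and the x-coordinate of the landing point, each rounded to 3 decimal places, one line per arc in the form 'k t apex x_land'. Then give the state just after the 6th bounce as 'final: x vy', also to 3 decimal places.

1 2.528 12.145 19.411
2 1.933 4.668 34.253
3 1.198 1.795 43.455
4 0.743 0.690 49.161
5 0.461 0.265 52.698
6 0.286 0.102 54.891
final: 54.891 0.885

Arc 1: start y=7.450, vy=9.690 → t=2.528, apex=12.145, x_land=19.411, impact vy=-15.585
  bounce: vy ← 0.62·15.585 = 9.663
Arc 2: start y=0.000, vy=9.663 → t=1.933, apex=4.668, x_land=34.253, impact vy=-9.663
  bounce: vy ← 0.62·9.663 = 5.991
Arc 3: start y=0.000, vy=5.991 → t=1.198, apex=1.795, x_land=43.455, impact vy=-5.991
  bounce: vy ← 0.62·5.991 = 3.714
Arc 4: start y=0.000, vy=3.714 → t=0.743, apex=0.690, x_land=49.161, impact vy=-3.714
  bounce: vy ← 0.62·3.714 = 2.303
Arc 5: start y=0.000, vy=2.303 → t=0.461, apex=0.265, x_land=52.698, impact vy=-2.303
  bounce: vy ← 0.62·2.303 = 1.428
Arc 6: start y=0.000, vy=1.428 → t=0.286, apex=0.102, x_land=54.891, impact vy=-1.428
  bounce: vy ← 0.62·1.428 = 0.885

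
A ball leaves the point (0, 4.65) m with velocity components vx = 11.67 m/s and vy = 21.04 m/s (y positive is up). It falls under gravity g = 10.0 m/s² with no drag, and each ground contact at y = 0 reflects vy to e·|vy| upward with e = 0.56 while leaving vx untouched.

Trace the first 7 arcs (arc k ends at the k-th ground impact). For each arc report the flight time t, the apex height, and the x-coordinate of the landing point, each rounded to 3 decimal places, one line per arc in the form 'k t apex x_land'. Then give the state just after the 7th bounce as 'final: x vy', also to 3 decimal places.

Arc 1: start y=4.650, vy=21.040 → t=4.418, apex=26.784, x_land=51.564, impact vy=-23.145
  bounce: vy ← 0.56·23.145 = 12.961
Arc 2: start y=0.000, vy=12.961 → t=2.592, apex=8.399, x_land=81.815, impact vy=-12.961
  bounce: vy ← 0.56·12.961 = 7.258
Arc 3: start y=0.000, vy=7.258 → t=1.452, apex=2.634, x_land=98.755, impact vy=-7.258
  bounce: vy ← 0.56·7.258 = 4.065
Arc 4: start y=0.000, vy=4.065 → t=0.813, apex=0.826, x_land=108.242, impact vy=-4.065
  bounce: vy ← 0.56·4.065 = 2.276
Arc 5: start y=0.000, vy=2.276 → t=0.455, apex=0.259, x_land=113.555, impact vy=-2.276
  bounce: vy ← 0.56·2.276 = 1.275
Arc 6: start y=0.000, vy=1.275 → t=0.255, apex=0.081, x_land=116.530, impact vy=-1.275
  bounce: vy ← 0.56·1.275 = 0.714
Arc 7: start y=0.000, vy=0.714 → t=0.143, apex=0.025, x_land=118.196, impact vy=-0.714
  bounce: vy ← 0.56·0.714 = 0.400

1 4.418 26.784 51.564
2 2.592 8.399 81.815
3 1.452 2.634 98.755
4 0.813 0.826 108.242
5 0.455 0.259 113.555
6 0.255 0.081 116.530
7 0.143 0.025 118.196
final: 118.196 0.400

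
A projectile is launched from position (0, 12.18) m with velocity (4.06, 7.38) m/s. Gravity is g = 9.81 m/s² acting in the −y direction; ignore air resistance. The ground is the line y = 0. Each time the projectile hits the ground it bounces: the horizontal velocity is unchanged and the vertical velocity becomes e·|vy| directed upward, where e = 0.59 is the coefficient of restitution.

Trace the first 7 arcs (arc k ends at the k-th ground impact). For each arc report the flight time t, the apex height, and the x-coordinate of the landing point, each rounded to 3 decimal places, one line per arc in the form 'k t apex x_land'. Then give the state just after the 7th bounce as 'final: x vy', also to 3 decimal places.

Arc 1: start y=12.180, vy=7.380 → t=2.498, apex=14.956, x_land=10.144, impact vy=-17.130
  bounce: vy ← 0.59·17.130 = 10.107
Arc 2: start y=0.000, vy=10.107 → t=2.060, apex=5.206, x_land=18.509, impact vy=-10.107
  bounce: vy ← 0.59·10.107 = 5.963
Arc 3: start y=0.000, vy=5.963 → t=1.216, apex=1.812, x_land=23.445, impact vy=-5.963
  bounce: vy ← 0.59·5.963 = 3.518
Arc 4: start y=0.000, vy=3.518 → t=0.717, apex=0.631, x_land=26.357, impact vy=-3.518
  bounce: vy ← 0.59·3.518 = 2.076
Arc 5: start y=0.000, vy=2.076 → t=0.423, apex=0.220, x_land=28.075, impact vy=-2.076
  bounce: vy ← 0.59·2.076 = 1.225
Arc 6: start y=0.000, vy=1.225 → t=0.250, apex=0.076, x_land=29.089, impact vy=-1.225
  bounce: vy ← 0.59·1.225 = 0.723
Arc 7: start y=0.000, vy=0.723 → t=0.147, apex=0.027, x_land=29.687, impact vy=-0.723
  bounce: vy ← 0.59·0.723 = 0.426

1 2.498 14.956 10.144
2 2.060 5.206 18.509
3 1.216 1.812 23.445
4 0.717 0.631 26.357
5 0.423 0.220 28.075
6 0.250 0.076 29.089
7 0.147 0.027 29.687
final: 29.687 0.426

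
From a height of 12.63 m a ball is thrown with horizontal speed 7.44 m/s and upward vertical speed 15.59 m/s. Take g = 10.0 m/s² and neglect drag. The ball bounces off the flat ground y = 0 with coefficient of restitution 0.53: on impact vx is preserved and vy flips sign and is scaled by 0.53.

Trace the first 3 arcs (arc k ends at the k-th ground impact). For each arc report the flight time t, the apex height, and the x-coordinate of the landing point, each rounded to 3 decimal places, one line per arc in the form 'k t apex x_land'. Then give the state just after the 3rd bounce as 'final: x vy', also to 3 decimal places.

1 3.785 24.782 28.163
2 2.360 6.961 45.720
3 1.251 1.955 55.026
final: 55.026 3.314

Arc 1: start y=12.630, vy=15.590 → t=3.785, apex=24.782, x_land=28.163, impact vy=-22.263
  bounce: vy ← 0.53·22.263 = 11.799
Arc 2: start y=0.000, vy=11.799 → t=2.360, apex=6.961, x_land=45.720, impact vy=-11.799
  bounce: vy ← 0.53·11.799 = 6.254
Arc 3: start y=0.000, vy=6.254 → t=1.251, apex=1.955, x_land=55.026, impact vy=-6.254
  bounce: vy ← 0.53·6.254 = 3.314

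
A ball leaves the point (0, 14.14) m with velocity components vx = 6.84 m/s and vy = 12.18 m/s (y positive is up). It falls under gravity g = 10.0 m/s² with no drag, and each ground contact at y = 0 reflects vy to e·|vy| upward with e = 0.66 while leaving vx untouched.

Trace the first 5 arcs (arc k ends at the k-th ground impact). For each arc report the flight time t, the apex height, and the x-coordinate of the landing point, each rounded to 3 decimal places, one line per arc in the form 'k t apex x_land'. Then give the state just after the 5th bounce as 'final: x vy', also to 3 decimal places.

Arc 1: start y=14.140, vy=12.180 → t=3.294, apex=21.558, x_land=22.534, impact vy=-20.764
  bounce: vy ← 0.66·20.764 = 13.704
Arc 2: start y=0.000, vy=13.704 → t=2.741, apex=9.390, x_land=41.281, impact vy=-13.704
  bounce: vy ← 0.66·13.704 = 9.045
Arc 3: start y=0.000, vy=9.045 → t=1.809, apex=4.091, x_land=53.655, impact vy=-9.045
  bounce: vy ← 0.66·9.045 = 5.970
Arc 4: start y=0.000, vy=5.970 → t=1.194, apex=1.782, x_land=61.821, impact vy=-5.970
  bounce: vy ← 0.66·5.970 = 3.940
Arc 5: start y=0.000, vy=3.940 → t=0.788, apex=0.776, x_land=67.211, impact vy=-3.940
  bounce: vy ← 0.66·3.940 = 2.600

1 3.294 21.558 22.534
2 2.741 9.390 41.281
3 1.809 4.091 53.655
4 1.194 1.782 61.821
5 0.788 0.776 67.211
final: 67.211 2.600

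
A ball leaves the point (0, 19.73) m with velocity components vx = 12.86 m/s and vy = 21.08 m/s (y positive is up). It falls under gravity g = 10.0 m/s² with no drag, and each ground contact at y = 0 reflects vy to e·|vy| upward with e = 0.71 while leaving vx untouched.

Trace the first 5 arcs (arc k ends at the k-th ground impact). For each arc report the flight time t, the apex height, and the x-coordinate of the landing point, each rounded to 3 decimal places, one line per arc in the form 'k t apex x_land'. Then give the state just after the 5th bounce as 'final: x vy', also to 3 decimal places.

1 5.004 41.948 64.358
2 4.113 21.146 117.251
3 2.920 10.660 154.806
4 2.073 5.374 181.469
5 1.472 2.709 200.400
final: 200.400 5.226

Arc 1: start y=19.730, vy=21.080 → t=5.004, apex=41.948, x_land=64.358, impact vy=-28.965
  bounce: vy ← 0.71·28.965 = 20.565
Arc 2: start y=0.000, vy=20.565 → t=4.113, apex=21.146, x_land=117.251, impact vy=-20.565
  bounce: vy ← 0.71·20.565 = 14.601
Arc 3: start y=0.000, vy=14.601 → t=2.920, apex=10.660, x_land=154.806, impact vy=-14.601
  bounce: vy ← 0.71·14.601 = 10.367
Arc 4: start y=0.000, vy=10.367 → t=2.073, apex=5.374, x_land=181.469, impact vy=-10.367
  bounce: vy ← 0.71·10.367 = 7.360
Arc 5: start y=0.000, vy=7.360 → t=1.472, apex=2.709, x_land=200.400, impact vy=-7.360
  bounce: vy ← 0.71·7.360 = 5.226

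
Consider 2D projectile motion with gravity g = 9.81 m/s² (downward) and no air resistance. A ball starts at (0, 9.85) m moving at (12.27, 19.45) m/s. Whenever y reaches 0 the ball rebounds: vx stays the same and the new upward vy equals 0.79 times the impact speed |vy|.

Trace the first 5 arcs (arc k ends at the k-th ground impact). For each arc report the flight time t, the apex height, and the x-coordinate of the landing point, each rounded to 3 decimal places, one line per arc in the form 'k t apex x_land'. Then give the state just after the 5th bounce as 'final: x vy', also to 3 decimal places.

1 4.420 29.131 54.230
2 3.851 18.181 101.476
3 3.042 11.347 138.800
4 2.403 7.081 168.286
5 1.898 4.420 191.580
final: 191.580 7.356

Arc 1: start y=9.850, vy=19.450 → t=4.420, apex=29.131, x_land=54.230, impact vy=-23.907
  bounce: vy ← 0.79·23.907 = 18.887
Arc 2: start y=0.000, vy=18.887 → t=3.851, apex=18.181, x_land=101.476, impact vy=-18.887
  bounce: vy ← 0.79·18.887 = 14.921
Arc 3: start y=0.000, vy=14.921 → t=3.042, apex=11.347, x_land=138.800, impact vy=-14.921
  bounce: vy ← 0.79·14.921 = 11.787
Arc 4: start y=0.000, vy=11.787 → t=2.403, apex=7.081, x_land=168.286, impact vy=-11.787
  bounce: vy ← 0.79·11.787 = 9.312
Arc 5: start y=0.000, vy=9.312 → t=1.898, apex=4.420, x_land=191.580, impact vy=-9.312
  bounce: vy ← 0.79·9.312 = 7.356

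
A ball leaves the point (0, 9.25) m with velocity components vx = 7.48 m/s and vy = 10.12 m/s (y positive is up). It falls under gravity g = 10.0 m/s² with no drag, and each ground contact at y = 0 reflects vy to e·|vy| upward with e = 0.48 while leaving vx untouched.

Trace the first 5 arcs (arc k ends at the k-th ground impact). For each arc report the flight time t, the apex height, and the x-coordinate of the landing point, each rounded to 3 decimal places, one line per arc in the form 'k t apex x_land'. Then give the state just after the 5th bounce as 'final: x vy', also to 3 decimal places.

Arc 1: start y=9.250, vy=10.120 → t=2.707, apex=14.371, x_land=20.251, impact vy=-16.953
  bounce: vy ← 0.48·16.953 = 8.138
Arc 2: start y=0.000, vy=8.138 → t=1.628, apex=3.311, x_land=32.425, impact vy=-8.138
  bounce: vy ← 0.48·8.138 = 3.906
Arc 3: start y=0.000, vy=3.906 → t=0.781, apex=0.763, x_land=38.268, impact vy=-3.906
  bounce: vy ← 0.48·3.906 = 1.875
Arc 4: start y=0.000, vy=1.875 → t=0.375, apex=0.176, x_land=41.073, impact vy=-1.875
  bounce: vy ← 0.48·1.875 = 0.900
Arc 5: start y=0.000, vy=0.900 → t=0.180, apex=0.040, x_land=42.419, impact vy=-0.900
  bounce: vy ← 0.48·0.900 = 0.432

1 2.707 14.371 20.251
2 1.628 3.311 32.425
3 0.781 0.763 38.268
4 0.375 0.176 41.073
5 0.180 0.040 42.419
final: 42.419 0.432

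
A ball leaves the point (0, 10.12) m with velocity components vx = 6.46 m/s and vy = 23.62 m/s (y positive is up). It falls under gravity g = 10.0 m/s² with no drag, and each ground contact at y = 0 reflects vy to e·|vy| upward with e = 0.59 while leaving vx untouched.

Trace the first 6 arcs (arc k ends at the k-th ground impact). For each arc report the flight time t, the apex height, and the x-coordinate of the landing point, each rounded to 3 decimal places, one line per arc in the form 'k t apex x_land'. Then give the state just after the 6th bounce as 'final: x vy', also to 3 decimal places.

Arc 1: start y=10.120, vy=23.620 → t=5.119, apex=38.015, x_land=33.071, impact vy=-27.574
  bounce: vy ← 0.59·27.574 = 16.268
Arc 2: start y=0.000, vy=16.268 → t=3.254, apex=13.233, x_land=54.090, impact vy=-16.268
  bounce: vy ← 0.59·16.268 = 9.598
Arc 3: start y=0.000, vy=9.598 → t=1.920, apex=4.606, x_land=66.491, impact vy=-9.598
  bounce: vy ← 0.59·9.598 = 5.663
Arc 4: start y=0.000, vy=5.663 → t=1.133, apex=1.604, x_land=73.808, impact vy=-5.663
  bounce: vy ← 0.59·5.663 = 3.341
Arc 5: start y=0.000, vy=3.341 → t=0.668, apex=0.558, x_land=78.124, impact vy=-3.341
  bounce: vy ← 0.59·3.341 = 1.971
Arc 6: start y=0.000, vy=1.971 → t=0.394, apex=0.194, x_land=80.671, impact vy=-1.971
  bounce: vy ← 0.59·1.971 = 1.163

1 5.119 38.015 33.071
2 3.254 13.233 54.090
3 1.920 4.606 66.491
4 1.133 1.604 73.808
5 0.668 0.558 78.124
6 0.394 0.194 80.671
final: 80.671 1.163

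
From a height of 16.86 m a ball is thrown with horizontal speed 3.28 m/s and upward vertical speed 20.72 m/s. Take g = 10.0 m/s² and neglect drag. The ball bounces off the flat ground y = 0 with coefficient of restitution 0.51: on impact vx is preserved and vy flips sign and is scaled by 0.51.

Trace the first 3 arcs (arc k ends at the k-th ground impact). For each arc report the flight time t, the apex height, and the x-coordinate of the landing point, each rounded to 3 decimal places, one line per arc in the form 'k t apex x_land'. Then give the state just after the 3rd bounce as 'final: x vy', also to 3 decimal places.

Arc 1: start y=16.860, vy=20.720 → t=4.841, apex=38.326, x_land=15.877, impact vy=-27.686
  bounce: vy ← 0.51·27.686 = 14.120
Arc 2: start y=0.000, vy=14.120 → t=2.824, apex=9.969, x_land=25.140, impact vy=-14.120
  bounce: vy ← 0.51·14.120 = 7.201
Arc 3: start y=0.000, vy=7.201 → t=1.440, apex=2.593, x_land=29.864, impact vy=-7.201
  bounce: vy ← 0.51·7.201 = 3.673

1 4.841 38.326 15.877
2 2.824 9.969 25.140
3 1.440 2.593 29.864
final: 29.864 3.673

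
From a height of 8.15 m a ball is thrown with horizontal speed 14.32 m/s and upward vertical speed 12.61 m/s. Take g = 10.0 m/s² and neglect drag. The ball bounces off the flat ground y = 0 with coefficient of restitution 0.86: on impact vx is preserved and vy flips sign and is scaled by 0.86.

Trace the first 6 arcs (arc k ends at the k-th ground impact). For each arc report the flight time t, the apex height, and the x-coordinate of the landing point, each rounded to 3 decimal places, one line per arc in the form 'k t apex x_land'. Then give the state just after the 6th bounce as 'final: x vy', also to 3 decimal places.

Arc 1: start y=8.150, vy=12.610 → t=3.055, apex=16.101, x_land=43.754, impact vy=-17.945
  bounce: vy ← 0.86·17.945 = 15.432
Arc 2: start y=0.000, vy=15.432 → t=3.086, apex=11.908, x_land=87.953, impact vy=-15.432
  bounce: vy ← 0.86·15.432 = 13.272
Arc 3: start y=0.000, vy=13.272 → t=2.654, apex=8.807, x_land=125.964, impact vy=-13.272
  bounce: vy ← 0.86·13.272 = 11.414
Arc 4: start y=0.000, vy=11.414 → t=2.283, apex=6.514, x_land=158.653, impact vy=-11.414
  bounce: vy ← 0.86·11.414 = 9.816
Arc 5: start y=0.000, vy=9.816 → t=1.963, apex=4.818, x_land=186.765, impact vy=-9.816
  bounce: vy ← 0.86·9.816 = 8.442
Arc 6: start y=0.000, vy=8.442 → t=1.688, apex=3.563, x_land=210.942, impact vy=-8.442
  bounce: vy ← 0.86·8.442 = 7.260

1 3.055 16.101 43.754
2 3.086 11.908 87.953
3 2.654 8.807 125.964
4 2.283 6.514 158.653
5 1.963 4.818 186.765
6 1.688 3.563 210.942
final: 210.942 7.260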